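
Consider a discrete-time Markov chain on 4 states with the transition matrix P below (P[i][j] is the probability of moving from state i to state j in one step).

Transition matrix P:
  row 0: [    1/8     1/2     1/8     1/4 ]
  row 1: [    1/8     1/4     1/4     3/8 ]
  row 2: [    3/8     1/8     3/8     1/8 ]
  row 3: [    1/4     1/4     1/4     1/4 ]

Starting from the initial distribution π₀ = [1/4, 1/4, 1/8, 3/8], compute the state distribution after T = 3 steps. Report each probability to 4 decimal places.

π = [0.2207, 0.2725, 0.2546, 0.2522]

t=0: π = [0.2500, 0.2500, 0.1250, 0.3750]
t=1: π = [0.2031, 0.2969, 0.2344, 0.2656]
t=2: π = [0.2168, 0.2715, 0.2539, 0.2578]
t=3: π = [0.2207, 0.2725, 0.2546, 0.2522]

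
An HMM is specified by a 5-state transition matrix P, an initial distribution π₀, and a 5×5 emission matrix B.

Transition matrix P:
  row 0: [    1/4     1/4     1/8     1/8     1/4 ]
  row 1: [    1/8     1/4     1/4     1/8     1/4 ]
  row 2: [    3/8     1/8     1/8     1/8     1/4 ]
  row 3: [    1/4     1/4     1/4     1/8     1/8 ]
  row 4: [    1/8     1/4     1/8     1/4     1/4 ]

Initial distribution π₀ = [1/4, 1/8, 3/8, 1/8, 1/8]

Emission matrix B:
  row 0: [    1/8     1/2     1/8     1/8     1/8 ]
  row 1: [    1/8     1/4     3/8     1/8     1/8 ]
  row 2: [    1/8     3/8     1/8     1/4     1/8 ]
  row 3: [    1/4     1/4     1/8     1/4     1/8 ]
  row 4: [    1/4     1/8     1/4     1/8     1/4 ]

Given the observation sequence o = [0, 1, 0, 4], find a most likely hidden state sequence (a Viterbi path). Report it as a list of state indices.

t=0: δ = [3.125e-02, 1.562e-02, 4.688e-02, 3.125e-02, 3.125e-02]  (obs o_0=0)
t=1: δ = [8.789e-03, 1.953e-03, 2.930e-03, 1.953e-03, 1.465e-03]  ψ = [2, 0, 3, 4, 2]  (obs o_1=1)
t=2: δ = [2.747e-04, 2.747e-04, 1.373e-04, 2.747e-04, 5.493e-04]  ψ = [0, 0, 0, 0, 0]  (obs o_2=0)
t=3: δ = [8.583e-06, 1.717e-05, 8.583e-06, 1.717e-05, 3.433e-05]  ψ = [0, 4, 1, 4, 4]  (obs o_3=4)
backtrack: best end state = 4; path = [2, 0, 4, 4]

path = [2, 0, 4, 4]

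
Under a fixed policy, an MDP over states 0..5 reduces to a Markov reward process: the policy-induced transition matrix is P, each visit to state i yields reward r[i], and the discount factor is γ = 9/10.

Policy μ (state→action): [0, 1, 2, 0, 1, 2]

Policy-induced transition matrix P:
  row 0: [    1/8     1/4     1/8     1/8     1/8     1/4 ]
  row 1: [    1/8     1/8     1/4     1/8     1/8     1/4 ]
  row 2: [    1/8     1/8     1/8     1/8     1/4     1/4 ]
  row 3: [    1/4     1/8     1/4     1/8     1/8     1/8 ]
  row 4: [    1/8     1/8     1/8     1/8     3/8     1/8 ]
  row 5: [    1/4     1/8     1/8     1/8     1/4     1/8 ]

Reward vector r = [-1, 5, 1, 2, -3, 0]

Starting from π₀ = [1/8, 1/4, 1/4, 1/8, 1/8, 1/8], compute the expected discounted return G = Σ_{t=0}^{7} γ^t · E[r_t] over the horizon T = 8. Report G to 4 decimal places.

t=0: π = [0.1250, 0.2500, 0.2500, 0.1250, 0.1250, 0.1250], E[r] = 1.2500, γ^t·E[r] = 1.250000, running G = 1.250000
t=1: π = [0.1563, 0.1406, 0.1719, 0.1250, 0.2031, 0.2031], E[r] = 0.3594, γ^t·E[r] = 0.323438, running G = 1.573438
t=2: π = [0.1660, 0.1445, 0.1582, 0.1250, 0.2227, 0.1836], E[r] = 0.2969, γ^t·E[r] = 0.240469, running G = 1.813906
t=3: π = [0.1636, 0.1458, 0.1587, 0.1250, 0.2234, 0.1836], E[r] = 0.3037, γ^t·E[r] = 0.221405, running G = 2.035312
t=4: π = [0.1636, 0.1454, 0.1588, 0.1250, 0.2236, 0.1835], E[r] = 0.3016, γ^t·E[r] = 0.197883, running G = 2.233195
t=5: π = [0.1636, 0.1454, 0.1588, 0.1250, 0.2237, 0.1835], E[r] = 0.3014, γ^t·E[r] = 0.177957, running G = 2.411152
t=6: π = [0.1636, 0.1454, 0.1588, 0.1250, 0.2237, 0.1835], E[r] = 0.3013, γ^t·E[r] = 0.160143, running G = 2.571295
t=7: π = [0.1636, 0.1454, 0.1588, 0.1250, 0.2237, 0.1835], E[r] = 0.3013, γ^t·E[r] = 0.144126, running G = 2.715421

G = 2.7154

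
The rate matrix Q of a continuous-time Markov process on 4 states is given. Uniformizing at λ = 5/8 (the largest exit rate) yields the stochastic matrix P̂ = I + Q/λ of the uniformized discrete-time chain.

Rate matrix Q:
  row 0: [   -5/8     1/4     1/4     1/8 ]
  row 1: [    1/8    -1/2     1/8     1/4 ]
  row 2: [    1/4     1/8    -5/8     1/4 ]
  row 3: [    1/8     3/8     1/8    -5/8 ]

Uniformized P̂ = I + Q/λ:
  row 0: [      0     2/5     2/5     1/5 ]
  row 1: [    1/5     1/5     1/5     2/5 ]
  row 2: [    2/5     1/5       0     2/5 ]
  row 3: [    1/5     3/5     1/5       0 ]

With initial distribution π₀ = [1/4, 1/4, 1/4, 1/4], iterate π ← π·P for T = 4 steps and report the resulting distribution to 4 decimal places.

t=0: π = [0.2500, 0.2500, 0.2500, 0.2500]
t=1: π = [0.2000, 0.3500, 0.2000, 0.2500]
t=2: π = [0.2000, 0.3400, 0.2000, 0.2600]
t=3: π = [0.2000, 0.3440, 0.2000, 0.2560]
t=4: π = [0.2000, 0.3424, 0.2000, 0.2576]

π = [0.2000, 0.3424, 0.2000, 0.2576]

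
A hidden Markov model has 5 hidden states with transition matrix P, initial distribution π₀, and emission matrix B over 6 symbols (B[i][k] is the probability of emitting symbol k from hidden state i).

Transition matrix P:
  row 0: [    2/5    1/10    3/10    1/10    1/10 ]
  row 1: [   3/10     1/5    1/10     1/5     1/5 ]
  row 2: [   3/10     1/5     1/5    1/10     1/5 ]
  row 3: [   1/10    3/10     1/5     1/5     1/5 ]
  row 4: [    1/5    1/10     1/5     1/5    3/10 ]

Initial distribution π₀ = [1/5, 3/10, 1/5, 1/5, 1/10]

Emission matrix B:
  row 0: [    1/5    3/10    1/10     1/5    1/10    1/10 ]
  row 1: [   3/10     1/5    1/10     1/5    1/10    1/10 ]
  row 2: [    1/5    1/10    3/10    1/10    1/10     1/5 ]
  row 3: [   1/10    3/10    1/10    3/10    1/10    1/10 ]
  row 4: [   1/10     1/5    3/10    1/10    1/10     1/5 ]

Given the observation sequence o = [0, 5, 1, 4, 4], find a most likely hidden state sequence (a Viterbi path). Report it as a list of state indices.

path = [1, 0, 0, 0, 0]

t=0: δ = [4.000e-02, 9.000e-02, 4.000e-02, 2.000e-02, 1.000e-02]  (obs o_0=0)
t=1: δ = [2.700e-03, 1.800e-03, 2.400e-03, 1.800e-03, 3.600e-03]  ψ = [1, 1, 0, 1, 1]  (obs o_1=5)
t=2: δ = [3.240e-04, 1.080e-04, 8.100e-05, 2.160e-04, 2.160e-04]  ψ = [0, 3, 0, 4, 4]  (obs o_2=1)
t=3: δ = [1.296e-05, 6.480e-06, 9.720e-06, 4.320e-06, 6.480e-06]  ψ = [0, 3, 0, 3, 4]  (obs o_3=4)
t=4: δ = [5.184e-07, 1.944e-07, 3.888e-07, 1.296e-07, 1.944e-07]  ψ = [0, 2, 0, 0, 2]  (obs o_4=4)
backtrack: best end state = 0; path = [1, 0, 0, 0, 0]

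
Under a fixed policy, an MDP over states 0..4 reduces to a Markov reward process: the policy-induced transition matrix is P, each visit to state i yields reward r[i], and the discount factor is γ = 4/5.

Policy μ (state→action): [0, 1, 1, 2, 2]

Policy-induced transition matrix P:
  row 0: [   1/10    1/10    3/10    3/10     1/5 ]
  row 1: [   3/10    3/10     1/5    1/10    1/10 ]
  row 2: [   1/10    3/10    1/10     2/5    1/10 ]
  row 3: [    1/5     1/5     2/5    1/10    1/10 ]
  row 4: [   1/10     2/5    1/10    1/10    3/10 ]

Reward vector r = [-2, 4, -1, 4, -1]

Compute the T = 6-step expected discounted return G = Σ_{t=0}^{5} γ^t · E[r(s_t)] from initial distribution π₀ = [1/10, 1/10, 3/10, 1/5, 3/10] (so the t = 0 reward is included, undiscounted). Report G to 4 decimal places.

t=0: π = [0.1000, 0.1000, 0.3000, 0.2000, 0.3000], E[r] = 0.4000, γ^t·E[r] = 0.400000, running G = 0.400000
t=1: π = [0.1400, 0.2900, 0.1900, 0.2100, 0.1700], E[r] = 1.3600, γ^t·E[r] = 1.088000, running G = 1.488000
t=2: π = [0.1790, 0.2680, 0.2200, 0.1850, 0.1480], E[r] = 1.0860, γ^t·E[r] = 0.695040, running G = 2.183040
t=3: π = [0.1721, 0.2605, 0.2181, 0.2018, 0.1475], E[r] = 1.1394, γ^t·E[r] = 0.583373, running G = 2.766413
t=4: π = [0.1723, 0.2602, 0.2210, 0.1999, 0.1467], E[r] = 1.1277, γ^t·E[r] = 0.461914, running G = 3.228327
t=5: π = [0.1720, 0.2602, 0.2204, 0.2008, 0.1466], E[r] = 1.1329, γ^t·E[r] = 0.371239, running G = 3.599565

G = 3.5996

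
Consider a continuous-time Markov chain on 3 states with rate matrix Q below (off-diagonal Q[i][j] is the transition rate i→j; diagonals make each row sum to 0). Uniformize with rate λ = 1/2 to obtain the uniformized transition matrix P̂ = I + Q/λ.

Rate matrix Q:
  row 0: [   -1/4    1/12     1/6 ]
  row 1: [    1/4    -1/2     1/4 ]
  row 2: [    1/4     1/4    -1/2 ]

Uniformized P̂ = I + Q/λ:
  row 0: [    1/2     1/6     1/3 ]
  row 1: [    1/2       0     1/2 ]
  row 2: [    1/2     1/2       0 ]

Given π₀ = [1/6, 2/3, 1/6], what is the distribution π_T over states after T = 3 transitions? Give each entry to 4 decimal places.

π = [0.5000, 0.1944, 0.3056]

t=0: π = [0.1667, 0.6667, 0.1667]
t=1: π = [0.5000, 0.1111, 0.3889]
t=2: π = [0.5000, 0.2778, 0.2222]
t=3: π = [0.5000, 0.1944, 0.3056]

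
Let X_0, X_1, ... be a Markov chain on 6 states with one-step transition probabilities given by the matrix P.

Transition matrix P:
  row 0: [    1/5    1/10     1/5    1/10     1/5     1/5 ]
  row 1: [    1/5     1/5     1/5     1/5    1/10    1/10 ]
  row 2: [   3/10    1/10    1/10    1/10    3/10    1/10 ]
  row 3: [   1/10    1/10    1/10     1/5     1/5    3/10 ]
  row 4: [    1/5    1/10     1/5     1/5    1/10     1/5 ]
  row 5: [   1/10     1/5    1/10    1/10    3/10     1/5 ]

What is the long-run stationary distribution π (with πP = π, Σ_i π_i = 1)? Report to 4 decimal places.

Balance equations π_j = Σ_i π_i·P[i][j]:
  π_0 = 1/5·π_0 + 1/5·π_1 + 3/10·π_2 + 1/10·π_3 + 1/5·π_4 + 1/10·π_5
  π_1 = 1/10·π_0 + 1/5·π_1 + 1/10·π_2 + 1/10·π_3 + 1/10·π_4 + 1/5·π_5
  π_2 = 1/5·π_0 + 1/5·π_1 + 1/10·π_2 + 1/10·π_3 + 1/5·π_4 + 1/10·π_5
  π_3 = 1/10·π_0 + 1/5·π_1 + 1/10·π_2 + 1/5·π_3 + 1/5·π_4 + 1/10·π_5
  π_4 = 1/5·π_0 + 1/10·π_1 + 3/10·π_2 + 1/5·π_3 + 1/10·π_4 + 3/10·π_5
  normalize: π_0 + π_1 + π_2 + π_3 + π_4 + π_5 = 1
Solving the linear system gives exactly π = [891/4904, 1293/9808, 1485/9808, 363/2452, 1967/9808, 1829/9808].

π = [0.1817, 0.1318, 0.1514, 0.1480, 0.2006, 0.1865]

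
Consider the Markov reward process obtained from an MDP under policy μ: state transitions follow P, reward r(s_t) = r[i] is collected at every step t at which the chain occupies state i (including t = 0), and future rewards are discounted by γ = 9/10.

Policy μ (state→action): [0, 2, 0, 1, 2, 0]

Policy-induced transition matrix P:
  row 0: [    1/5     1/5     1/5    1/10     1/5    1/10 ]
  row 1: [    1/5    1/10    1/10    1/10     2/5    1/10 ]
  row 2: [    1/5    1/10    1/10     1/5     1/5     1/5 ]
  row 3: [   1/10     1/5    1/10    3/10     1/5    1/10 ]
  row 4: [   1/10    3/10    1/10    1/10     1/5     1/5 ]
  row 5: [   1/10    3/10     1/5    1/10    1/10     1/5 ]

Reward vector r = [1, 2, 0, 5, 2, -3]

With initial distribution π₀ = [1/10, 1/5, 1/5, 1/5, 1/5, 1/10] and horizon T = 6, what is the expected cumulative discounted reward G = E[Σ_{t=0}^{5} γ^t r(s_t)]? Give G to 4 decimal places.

t=0: π = [0.1000, 0.2000, 0.2000, 0.2000, 0.2000, 0.1000], E[r] = 1.6000, γ^t·E[r] = 1.600000, running G = 1.600000
t=1: π = [0.1500, 0.1900, 0.1200, 0.1600, 0.2300, 0.1500], E[r] = 1.3400, γ^t·E[r] = 1.206000, running G = 2.806000
t=2: π = [0.1460, 0.2070, 0.1300, 0.1440, 0.2230, 0.1500], E[r] = 1.2760, γ^t·E[r] = 1.033560, running G = 3.839560
t=3: π = [0.1483, 0.2036, 0.1296, 0.1418, 0.2264, 0.1503], E[r] = 1.2664, γ^t·E[r] = 0.923206, running G = 4.762766
t=4: π = [0.1482, 0.2044, 0.1299, 0.1413, 0.2257, 0.1506], E[r] = 1.2629, γ^t·E[r] = 0.828615, running G = 5.591381
t=5: π = [0.1482, 0.2042, 0.1299, 0.1413, 0.2258, 0.1506], E[r] = 1.2627, γ^t·E[r] = 0.745593, running G = 6.336973

G = 6.3370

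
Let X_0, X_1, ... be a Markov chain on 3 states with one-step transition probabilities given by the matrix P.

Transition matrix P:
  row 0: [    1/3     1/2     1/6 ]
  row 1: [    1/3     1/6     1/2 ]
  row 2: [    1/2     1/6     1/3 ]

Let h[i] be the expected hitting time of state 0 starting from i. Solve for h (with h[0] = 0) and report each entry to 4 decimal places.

First-step conditioning: h[0] = 0; for i ≠ 0, h[i] = 1 + Σ_k P[i][k]·h[k].
  h[1] = 1 + 1/6·h[1] + 1/2·h[2]
  h[2] = 1 + 1/6·h[1] + 1/3·h[2]
Solving the 2×2 linear system over states ≠ 0 gives exactly h = [0, 42/17, 36/17] (h[0] = 0 is the target).

h = [0.0000, 2.4706, 2.1176]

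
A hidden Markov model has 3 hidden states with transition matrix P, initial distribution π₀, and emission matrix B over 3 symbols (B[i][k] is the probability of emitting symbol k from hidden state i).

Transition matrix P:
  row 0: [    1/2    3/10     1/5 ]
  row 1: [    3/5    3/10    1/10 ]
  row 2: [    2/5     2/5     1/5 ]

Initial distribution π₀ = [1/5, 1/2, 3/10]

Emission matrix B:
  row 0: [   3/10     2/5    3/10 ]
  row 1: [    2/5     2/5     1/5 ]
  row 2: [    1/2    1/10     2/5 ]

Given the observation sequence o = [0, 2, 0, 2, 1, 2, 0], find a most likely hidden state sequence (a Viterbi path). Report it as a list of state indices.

path = [1, 0, 0, 0, 0, 0, 0]

t=0: δ = [6.000e-02, 2.000e-01, 1.500e-01]  (obs o_0=0)
t=1: δ = [3.600e-02, 1.200e-02, 1.200e-02]  ψ = [1, 1, 2]  (obs o_1=2)
t=2: δ = [5.400e-03, 4.320e-03, 3.600e-03]  ψ = [0, 0, 0]  (obs o_2=0)
t=3: δ = [8.100e-04, 3.240e-04, 4.320e-04]  ψ = [0, 0, 0]  (obs o_3=2)
t=4: δ = [1.620e-04, 9.720e-05, 1.620e-05]  ψ = [0, 0, 0]  (obs o_4=1)
t=5: δ = [2.430e-05, 9.720e-06, 1.296e-05]  ψ = [0, 0, 0]  (obs o_5=2)
t=6: δ = [3.645e-06, 2.916e-06, 2.430e-06]  ψ = [0, 0, 0]  (obs o_6=0)
backtrack: best end state = 0; path = [1, 0, 0, 0, 0, 0, 0]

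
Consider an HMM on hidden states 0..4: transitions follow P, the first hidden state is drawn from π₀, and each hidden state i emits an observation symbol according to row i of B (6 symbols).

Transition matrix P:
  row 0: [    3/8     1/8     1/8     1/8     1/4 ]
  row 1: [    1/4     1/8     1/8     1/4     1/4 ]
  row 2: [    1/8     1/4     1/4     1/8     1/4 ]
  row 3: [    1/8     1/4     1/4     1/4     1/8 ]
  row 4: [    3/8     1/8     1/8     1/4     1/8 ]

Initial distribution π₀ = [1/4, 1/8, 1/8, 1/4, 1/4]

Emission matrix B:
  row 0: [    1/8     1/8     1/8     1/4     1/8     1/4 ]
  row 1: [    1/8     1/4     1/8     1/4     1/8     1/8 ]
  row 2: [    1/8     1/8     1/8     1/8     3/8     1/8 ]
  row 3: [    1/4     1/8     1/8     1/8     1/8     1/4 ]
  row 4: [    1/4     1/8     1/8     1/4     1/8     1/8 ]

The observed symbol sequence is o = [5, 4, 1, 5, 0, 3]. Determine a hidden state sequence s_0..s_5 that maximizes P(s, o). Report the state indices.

t=0: δ = [6.250e-02, 1.562e-02, 1.562e-02, 6.250e-02, 3.125e-02]  (obs o_0=5)
t=1: δ = [2.930e-03, 1.953e-03, 5.859e-03, 1.953e-03, 1.953e-03]  ψ = [0, 3, 3, 3, 0]  (obs o_1=4)
t=2: δ = [1.373e-04, 3.662e-04, 1.831e-04, 9.155e-05, 1.831e-04]  ψ = [0, 2, 2, 2, 2]  (obs o_2=1)
t=3: δ = [2.289e-05, 5.722e-06, 5.722e-06, 2.289e-05, 1.144e-05]  ψ = [1, 1, 1, 1, 1]  (obs o_3=5)
t=4: δ = [1.073e-06, 7.153e-07, 7.153e-07, 1.431e-06, 1.431e-06]  ψ = [0, 3, 3, 3, 0]  (obs o_4=0)
t=5: δ = [1.341e-07, 8.941e-08, 4.470e-08, 4.470e-08, 6.706e-08]  ψ = [4, 3, 3, 3, 0]  (obs o_5=3)
backtrack: best end state = 0; path = [3, 2, 1, 0, 4, 0]

path = [3, 2, 1, 0, 4, 0]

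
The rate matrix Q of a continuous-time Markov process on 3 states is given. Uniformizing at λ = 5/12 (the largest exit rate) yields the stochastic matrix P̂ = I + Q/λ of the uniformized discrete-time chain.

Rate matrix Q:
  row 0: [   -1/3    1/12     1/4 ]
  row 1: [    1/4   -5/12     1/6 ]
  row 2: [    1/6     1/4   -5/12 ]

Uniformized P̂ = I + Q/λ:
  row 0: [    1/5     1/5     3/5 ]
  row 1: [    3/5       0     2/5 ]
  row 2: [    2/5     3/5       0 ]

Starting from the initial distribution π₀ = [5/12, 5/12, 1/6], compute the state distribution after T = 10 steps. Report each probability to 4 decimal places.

π = [0.3801, 0.2799, 0.3400]

t=0: π = [0.4167, 0.4167, 0.1667]
t=1: π = [0.4000, 0.1833, 0.4167]
t=2: π = [0.3567, 0.3300, 0.3133]
t=3: π = [0.3947, 0.2593, 0.3460]
t=4: π = [0.3729, 0.2865, 0.3405]
t=5: π = [0.3827, 0.2789, 0.3384]
t=6: π = [0.3792, 0.2796, 0.3412]
t=7: π = [0.3801, 0.2806, 0.3394]
t=8: π = [0.3801, 0.2796, 0.3403]
t=9: π = [0.3799, 0.2802, 0.3399]
t=10: π = [0.3801, 0.2799, 0.3400]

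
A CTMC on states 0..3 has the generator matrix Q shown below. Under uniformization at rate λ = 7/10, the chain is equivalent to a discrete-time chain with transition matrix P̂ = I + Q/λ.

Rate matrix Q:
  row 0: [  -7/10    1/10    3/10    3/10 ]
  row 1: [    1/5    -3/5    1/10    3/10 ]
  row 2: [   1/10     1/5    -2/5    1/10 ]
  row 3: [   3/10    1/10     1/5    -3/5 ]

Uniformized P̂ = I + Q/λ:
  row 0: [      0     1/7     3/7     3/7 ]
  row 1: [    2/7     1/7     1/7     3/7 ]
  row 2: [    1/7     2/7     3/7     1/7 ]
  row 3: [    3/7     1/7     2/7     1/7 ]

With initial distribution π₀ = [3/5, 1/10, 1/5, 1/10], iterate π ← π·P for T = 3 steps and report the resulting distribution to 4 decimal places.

t=0: π = [0.6000, 0.1000, 0.2000, 0.1000]
t=1: π = [0.1000, 0.1714, 0.3857, 0.3429]
t=2: π = [0.2510, 0.1980, 0.3306, 0.2204]
t=3: π = [0.1983, 0.1901, 0.3405, 0.2711]

π = [0.1983, 0.1901, 0.3405, 0.2711]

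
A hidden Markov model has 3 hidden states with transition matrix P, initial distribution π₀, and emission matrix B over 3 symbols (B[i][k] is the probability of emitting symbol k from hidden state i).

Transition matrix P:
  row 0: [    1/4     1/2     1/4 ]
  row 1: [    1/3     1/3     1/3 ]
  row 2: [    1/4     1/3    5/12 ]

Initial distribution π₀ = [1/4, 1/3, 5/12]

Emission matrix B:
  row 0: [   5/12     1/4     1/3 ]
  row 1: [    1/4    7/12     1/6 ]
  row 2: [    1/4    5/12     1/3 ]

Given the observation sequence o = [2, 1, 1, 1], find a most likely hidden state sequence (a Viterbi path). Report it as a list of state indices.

t=0: δ = [8.333e-02, 5.556e-02, 1.389e-01]  (obs o_0=2)
t=1: δ = [8.681e-03, 2.701e-02, 2.411e-02]  ψ = [2, 2, 2]  (obs o_1=1)
t=2: δ = [2.251e-03, 5.251e-03, 4.186e-03]  ψ = [1, 1, 2]  (obs o_2=1)
t=3: δ = [4.376e-04, 1.021e-03, 7.293e-04]  ψ = [1, 1, 1]  (obs o_3=1)
backtrack: best end state = 1; path = [2, 1, 1, 1]

path = [2, 1, 1, 1]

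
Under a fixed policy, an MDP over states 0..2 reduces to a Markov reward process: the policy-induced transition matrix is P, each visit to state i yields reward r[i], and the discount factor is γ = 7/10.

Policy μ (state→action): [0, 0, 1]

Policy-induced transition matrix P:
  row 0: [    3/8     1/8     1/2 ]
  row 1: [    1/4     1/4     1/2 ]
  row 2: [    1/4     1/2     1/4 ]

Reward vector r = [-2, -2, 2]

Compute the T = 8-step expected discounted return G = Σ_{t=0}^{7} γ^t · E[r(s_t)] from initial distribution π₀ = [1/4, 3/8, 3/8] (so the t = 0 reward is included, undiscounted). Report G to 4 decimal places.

G = -1.3416

t=0: π = [0.2500, 0.3750, 0.3750], E[r] = -0.5000, γ^t·E[r] = -0.500000, running G = -0.500000
t=1: π = [0.2813, 0.3125, 0.4063], E[r] = -0.3750, γ^t·E[r] = -0.262500, running G = -0.762500
t=2: π = [0.2852, 0.3164, 0.3984], E[r] = -0.4063, γ^t·E[r] = -0.199063, running G = -0.961563
t=3: π = [0.2856, 0.3140, 0.4004], E[r] = -0.3984, γ^t·E[r] = -0.136664, running G = -1.098227
t=4: π = [0.2857, 0.3144, 0.3999], E[r] = -0.4004, γ^t·E[r] = -0.096134, running G = -1.194360
t=5: π = [0.2857, 0.3143, 0.4000], E[r] = -0.3999, γ^t·E[r] = -0.067212, running G = -1.261572
t=6: π = [0.2857, 0.3143, 0.4000], E[r] = -0.4000, γ^t·E[r] = -0.047062, running G = -1.308634
t=7: π = [0.2857, 0.3143, 0.4000], E[r] = -0.4000, γ^t·E[r] = -0.032941, running G = -1.341576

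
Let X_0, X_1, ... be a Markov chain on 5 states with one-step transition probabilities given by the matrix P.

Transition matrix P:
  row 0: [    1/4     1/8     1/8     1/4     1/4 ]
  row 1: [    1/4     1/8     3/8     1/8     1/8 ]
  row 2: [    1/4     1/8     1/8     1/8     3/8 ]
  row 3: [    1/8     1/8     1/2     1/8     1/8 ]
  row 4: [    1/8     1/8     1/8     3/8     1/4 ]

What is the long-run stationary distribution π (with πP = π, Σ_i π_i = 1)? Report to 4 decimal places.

Balance equations π_j = Σ_i π_i·P[i][j]:
  π_0 = 1/4·π_0 + 1/4·π_1 + 1/4·π_2 + 1/8·π_3 + 1/8·π_4
  π_1 = 1/8·π_0 + 1/8·π_1 + 1/8·π_2 + 1/8·π_3 + 1/8·π_4
  π_2 = 1/8·π_0 + 3/8·π_1 + 1/8·π_2 + 1/2·π_3 + 1/8·π_4
  π_3 = 1/4·π_0 + 1/8·π_1 + 1/8·π_2 + 1/8·π_3 + 3/8·π_4
  normalize: π_0 + π_1 + π_2 + π_3 + π_4 = 1
Solving the linear system gives exactly π = [47/242, 1/8, 227/968, 101/484, 115/484].

π = [0.1942, 0.1250, 0.2345, 0.2087, 0.2376]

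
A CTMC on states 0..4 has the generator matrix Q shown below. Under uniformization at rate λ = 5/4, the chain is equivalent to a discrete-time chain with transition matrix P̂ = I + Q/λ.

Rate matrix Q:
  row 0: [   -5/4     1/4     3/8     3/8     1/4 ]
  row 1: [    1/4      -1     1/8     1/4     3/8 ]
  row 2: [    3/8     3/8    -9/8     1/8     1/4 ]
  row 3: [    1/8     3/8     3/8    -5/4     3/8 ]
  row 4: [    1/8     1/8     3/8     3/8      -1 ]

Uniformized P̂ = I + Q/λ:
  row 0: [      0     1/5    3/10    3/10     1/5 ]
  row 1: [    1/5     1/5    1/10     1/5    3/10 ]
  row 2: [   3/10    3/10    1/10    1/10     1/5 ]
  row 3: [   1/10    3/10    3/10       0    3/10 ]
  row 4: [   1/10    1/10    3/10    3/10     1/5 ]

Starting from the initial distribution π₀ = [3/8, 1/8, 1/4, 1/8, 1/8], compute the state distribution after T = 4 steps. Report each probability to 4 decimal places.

t=0: π = [0.3750, 0.1250, 0.2500, 0.1250, 0.1250]
t=1: π = [0.1250, 0.2250, 0.2250, 0.2000, 0.2250]
t=2: π = [0.1550, 0.2200, 0.2100, 0.1725, 0.2425]
t=3: π = [0.1485, 0.2140, 0.2140, 0.1843, 0.2393]
t=4: π = [0.1494, 0.2159, 0.2144, 0.1805, 0.2398]

π = [0.1494, 0.2159, 0.2144, 0.1805, 0.2398]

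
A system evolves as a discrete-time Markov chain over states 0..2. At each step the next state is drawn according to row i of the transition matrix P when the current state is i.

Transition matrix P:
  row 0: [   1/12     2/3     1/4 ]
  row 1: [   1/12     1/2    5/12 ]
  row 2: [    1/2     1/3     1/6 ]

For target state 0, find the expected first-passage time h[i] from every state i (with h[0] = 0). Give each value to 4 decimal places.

h = [0.0000, 4.5000, 3.0000]

First-step conditioning: h[0] = 0; for i ≠ 0, h[i] = 1 + Σ_k P[i][k]·h[k].
  h[1] = 1 + 1/2·h[1] + 5/12·h[2]
  h[2] = 1 + 1/3·h[1] + 1/6·h[2]
Solving the 2×2 linear system over states ≠ 0 gives exactly h = [0, 9/2, 3] (h[0] = 0 is the target).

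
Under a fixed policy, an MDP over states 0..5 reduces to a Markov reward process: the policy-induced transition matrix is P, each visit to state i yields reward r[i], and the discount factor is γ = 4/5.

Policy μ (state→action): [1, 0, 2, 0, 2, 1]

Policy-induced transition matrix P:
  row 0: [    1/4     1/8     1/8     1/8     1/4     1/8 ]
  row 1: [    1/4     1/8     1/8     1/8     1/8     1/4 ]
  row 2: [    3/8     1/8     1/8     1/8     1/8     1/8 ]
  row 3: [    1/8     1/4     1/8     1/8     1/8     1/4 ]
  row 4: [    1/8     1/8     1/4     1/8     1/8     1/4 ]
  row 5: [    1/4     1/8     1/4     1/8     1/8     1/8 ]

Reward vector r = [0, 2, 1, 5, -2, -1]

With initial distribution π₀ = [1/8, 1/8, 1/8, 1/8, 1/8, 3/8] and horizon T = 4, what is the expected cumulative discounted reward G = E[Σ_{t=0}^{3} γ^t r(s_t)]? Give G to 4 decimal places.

t=0: π = [0.1250, 0.1250, 0.1250, 0.1250, 0.1250, 0.3750], E[r] = 0.3750, γ^t·E[r] = 0.375000, running G = 0.375000
t=1: π = [0.2344, 0.1406, 0.1875, 0.1250, 0.1406, 0.1719], E[r] = 0.6406, γ^t·E[r] = 0.512500, running G = 0.887500
t=2: π = [0.2402, 0.1406, 0.1641, 0.1250, 0.1543, 0.1758], E[r] = 0.5859, γ^t·E[r] = 0.375000, running G = 1.262500
t=3: π = [0.2356, 0.1406, 0.1663, 0.1250, 0.1550, 0.1775], E[r] = 0.5850, γ^t·E[r] = 0.299500, running G = 1.562000

G = 1.5620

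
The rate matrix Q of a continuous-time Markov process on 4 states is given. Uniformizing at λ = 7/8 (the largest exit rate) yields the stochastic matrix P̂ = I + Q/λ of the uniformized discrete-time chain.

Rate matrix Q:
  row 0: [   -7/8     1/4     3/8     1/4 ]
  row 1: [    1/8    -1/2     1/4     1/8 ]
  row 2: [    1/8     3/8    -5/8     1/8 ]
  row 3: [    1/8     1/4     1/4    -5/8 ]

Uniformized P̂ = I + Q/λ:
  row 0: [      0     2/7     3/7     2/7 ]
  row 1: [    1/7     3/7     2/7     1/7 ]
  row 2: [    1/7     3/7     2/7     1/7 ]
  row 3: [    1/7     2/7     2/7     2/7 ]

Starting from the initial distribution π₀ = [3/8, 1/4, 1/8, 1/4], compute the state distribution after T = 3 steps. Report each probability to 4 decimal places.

t=0: π = [0.3750, 0.2500, 0.1250, 0.2500]
t=1: π = [0.0893, 0.3393, 0.3393, 0.2321]
t=2: π = [0.1301, 0.3827, 0.2985, 0.1888]
t=3: π = [0.1243, 0.3830, 0.3043, 0.1884]

π = [0.1243, 0.3830, 0.3043, 0.1884]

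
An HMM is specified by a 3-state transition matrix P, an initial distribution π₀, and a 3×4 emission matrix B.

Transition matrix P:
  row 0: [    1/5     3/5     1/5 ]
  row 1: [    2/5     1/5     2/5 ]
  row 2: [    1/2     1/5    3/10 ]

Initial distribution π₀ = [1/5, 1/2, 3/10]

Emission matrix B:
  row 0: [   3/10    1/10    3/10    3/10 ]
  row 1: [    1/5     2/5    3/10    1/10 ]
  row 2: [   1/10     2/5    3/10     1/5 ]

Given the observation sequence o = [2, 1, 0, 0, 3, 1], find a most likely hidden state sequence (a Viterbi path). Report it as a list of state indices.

path = [1, 2, 0, 1, 0, 1]

t=0: δ = [6.000e-02, 1.500e-01, 9.000e-02]  (obs o_0=2)
t=1: δ = [6.000e-03, 1.440e-02, 2.400e-02]  ψ = [1, 0, 1]  (obs o_1=1)
t=2: δ = [3.600e-03, 9.600e-04, 7.200e-04]  ψ = [2, 2, 2]  (obs o_2=0)
t=3: δ = [2.160e-04, 4.320e-04, 7.200e-05]  ψ = [0, 0, 0]  (obs o_3=0)
t=4: δ = [5.184e-05, 1.296e-05, 3.456e-05]  ψ = [1, 0, 1]  (obs o_4=3)
t=5: δ = [1.728e-06, 1.244e-05, 4.147e-06]  ψ = [2, 0, 0]  (obs o_5=1)
backtrack: best end state = 1; path = [1, 2, 0, 1, 0, 1]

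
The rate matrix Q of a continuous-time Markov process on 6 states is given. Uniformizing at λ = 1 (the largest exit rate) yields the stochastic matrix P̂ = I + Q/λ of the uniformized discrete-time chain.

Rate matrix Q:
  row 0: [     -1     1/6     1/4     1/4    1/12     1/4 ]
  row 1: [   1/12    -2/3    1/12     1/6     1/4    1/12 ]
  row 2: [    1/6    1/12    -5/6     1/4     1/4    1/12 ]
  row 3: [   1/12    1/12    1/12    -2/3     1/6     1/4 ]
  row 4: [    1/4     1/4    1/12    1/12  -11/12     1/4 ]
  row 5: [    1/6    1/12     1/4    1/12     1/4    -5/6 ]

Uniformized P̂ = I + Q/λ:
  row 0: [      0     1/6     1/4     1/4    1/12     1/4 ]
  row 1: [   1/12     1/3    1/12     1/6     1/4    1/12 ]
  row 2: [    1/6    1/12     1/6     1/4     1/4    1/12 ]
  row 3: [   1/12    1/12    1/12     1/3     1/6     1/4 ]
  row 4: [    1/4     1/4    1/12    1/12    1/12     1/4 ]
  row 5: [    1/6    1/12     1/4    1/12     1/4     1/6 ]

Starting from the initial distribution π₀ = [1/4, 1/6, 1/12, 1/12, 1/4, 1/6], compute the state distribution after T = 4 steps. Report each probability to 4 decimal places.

t=0: π = [0.2500, 0.1667, 0.0833, 0.0833, 0.2500, 0.1667]
t=1: π = [0.1250, 0.1875, 0.1597, 0.1736, 0.1597, 0.1944]
t=2: π = [0.1291, 0.1672, 0.1499, 0.1898, 0.1881, 0.1759]
t=3: π = [0.1311, 0.1672, 0.1467, 0.1912, 0.1813, 0.1825]
t=4: π = [0.1301, 0.1663, 0.1478, 0.1914, 0.1820, 0.1825]

π = [0.1301, 0.1663, 0.1478, 0.1914, 0.1820, 0.1825]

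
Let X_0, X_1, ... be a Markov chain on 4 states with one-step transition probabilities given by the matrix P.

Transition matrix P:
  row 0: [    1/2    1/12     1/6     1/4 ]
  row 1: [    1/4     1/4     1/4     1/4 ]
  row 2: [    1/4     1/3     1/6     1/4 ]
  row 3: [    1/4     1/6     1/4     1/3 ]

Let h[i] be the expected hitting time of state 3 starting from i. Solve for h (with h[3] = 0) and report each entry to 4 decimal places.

First-step conditioning: h[3] = 0; for i ≠ 3, h[i] = 1 + Σ_k P[i][k]·h[k].
  h[0] = 1 + 1/2·h[0] + 1/12·h[1] + 1/6·h[2]
  h[1] = 1 + 1/4·h[0] + 1/4·h[1] + 1/4·h[2]
  h[2] = 1 + 1/4·h[0] + 1/3·h[1] + 1/6·h[2]
Solving the 3×3 linear system over states ≠ 3 gives exactly h = [4, 4, 4, 0] (h[3] = 0 is the target).

h = [4.0000, 4.0000, 4.0000, 0.0000]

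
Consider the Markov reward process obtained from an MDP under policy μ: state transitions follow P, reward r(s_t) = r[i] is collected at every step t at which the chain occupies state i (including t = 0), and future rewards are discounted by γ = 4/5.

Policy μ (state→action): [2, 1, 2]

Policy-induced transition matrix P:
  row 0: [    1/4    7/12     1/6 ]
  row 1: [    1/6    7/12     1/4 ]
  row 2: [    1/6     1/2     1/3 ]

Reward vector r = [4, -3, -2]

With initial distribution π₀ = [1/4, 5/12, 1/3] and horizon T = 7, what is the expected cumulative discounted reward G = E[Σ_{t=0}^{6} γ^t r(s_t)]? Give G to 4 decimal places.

t=0: π = [0.2500, 0.4167, 0.3333], E[r] = -0.9167, γ^t·E[r] = -0.916667, running G = -0.916667
t=1: π = [0.1875, 0.5556, 0.2569], E[r] = -1.4306, γ^t·E[r] = -1.144444, running G = -2.061111
t=2: π = [0.1823, 0.5619, 0.2558], E[r] = -1.4682, γ^t·E[r] = -0.939630, running G = -3.000741
t=3: π = [0.1819, 0.5620, 0.2561], E[r] = -1.4709, γ^t·E[r] = -0.753086, running G = -3.753827
t=4: π = [0.1818, 0.5620, 0.2562], E[r] = -1.4711, γ^t·E[r] = -0.602547, running G = -4.356374
t=5: π = [0.1818, 0.5620, 0.2562], E[r] = -1.4711, γ^t·E[r] = -0.482041, running G = -4.838415
t=6: π = [0.1818, 0.5620, 0.2562], E[r] = -1.4711, γ^t·E[r] = -0.385633, running G = -5.224048

G = -5.2240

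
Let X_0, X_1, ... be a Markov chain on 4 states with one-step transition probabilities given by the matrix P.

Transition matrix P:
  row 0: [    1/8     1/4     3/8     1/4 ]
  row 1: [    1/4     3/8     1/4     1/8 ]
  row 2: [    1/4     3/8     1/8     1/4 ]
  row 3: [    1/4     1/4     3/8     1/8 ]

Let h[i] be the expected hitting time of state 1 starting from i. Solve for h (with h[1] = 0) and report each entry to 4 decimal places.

First-step conditioning: h[1] = 0; for i ≠ 1, h[i] = 1 + Σ_k P[i][k]·h[k].
  h[0] = 1 + 1/8·h[0] + 3/8·h[2] + 1/4·h[3]
  h[2] = 1 + 1/4·h[0] + 1/8·h[2] + 1/4·h[3]
  h[3] = 1 + 1/4·h[0] + 3/8·h[2] + 1/8·h[3]
Solving the 3×3 linear system over states ≠ 1 gives exactly h = [80/23, 0, 72/23, 80/23] (h[1] = 0 is the target).

h = [3.4783, 0.0000, 3.1304, 3.4783]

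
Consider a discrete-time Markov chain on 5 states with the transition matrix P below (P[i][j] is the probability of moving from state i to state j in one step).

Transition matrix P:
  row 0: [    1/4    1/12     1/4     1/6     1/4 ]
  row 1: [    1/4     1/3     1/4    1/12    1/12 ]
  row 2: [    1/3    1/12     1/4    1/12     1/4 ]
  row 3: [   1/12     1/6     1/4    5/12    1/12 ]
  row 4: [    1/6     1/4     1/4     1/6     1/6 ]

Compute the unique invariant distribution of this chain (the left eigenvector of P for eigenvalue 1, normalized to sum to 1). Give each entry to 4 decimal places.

Balance equations π_j = Σ_i π_i·P[i][j]:
  π_0 = 1/4·π_0 + 1/4·π_1 + 1/3·π_2 + 1/12·π_3 + 1/6·π_4
  π_1 = 1/12·π_0 + 1/3·π_1 + 1/12·π_2 + 1/6·π_3 + 1/4·π_4
  π_2 = 1/4·π_0 + 1/4·π_1 + 1/4·π_2 + 1/4·π_3 + 1/4·π_4
  π_3 = 1/6·π_0 + 1/12·π_1 + 1/12·π_2 + 5/12·π_3 + 1/6·π_4
  normalize: π_0 + π_1 + π_2 + π_3 + π_4 = 1
Solving the linear system gives exactly π = [83/366, 83/488, 1/4, 257/1464, 65/366].

π = [0.2268, 0.1701, 0.2500, 0.1755, 0.1776]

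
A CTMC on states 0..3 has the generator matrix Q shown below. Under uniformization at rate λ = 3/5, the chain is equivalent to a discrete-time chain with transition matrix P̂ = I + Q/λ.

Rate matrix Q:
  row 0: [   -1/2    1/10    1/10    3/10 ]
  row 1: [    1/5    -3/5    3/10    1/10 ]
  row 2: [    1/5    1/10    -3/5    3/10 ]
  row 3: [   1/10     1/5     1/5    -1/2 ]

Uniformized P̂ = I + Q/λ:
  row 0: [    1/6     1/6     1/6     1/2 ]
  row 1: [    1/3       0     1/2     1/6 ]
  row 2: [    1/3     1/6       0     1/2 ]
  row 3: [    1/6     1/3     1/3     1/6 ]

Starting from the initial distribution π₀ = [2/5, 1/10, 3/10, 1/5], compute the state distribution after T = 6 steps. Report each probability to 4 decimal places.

t=0: π = [0.4000, 0.1000, 0.3000, 0.2000]
t=1: π = [0.2333, 0.1833, 0.1833, 0.4000]
t=2: π = [0.2278, 0.2028, 0.2639, 0.3056]
t=3: π = [0.2444, 0.1838, 0.2412, 0.3306]
t=4: π = [0.2375, 0.1911, 0.2428, 0.3285]
t=5: π = [0.2390, 0.1896, 0.2447, 0.3268]
t=6: π = [0.2390, 0.1895, 0.2435, 0.3279]

π = [0.2390, 0.1895, 0.2435, 0.3279]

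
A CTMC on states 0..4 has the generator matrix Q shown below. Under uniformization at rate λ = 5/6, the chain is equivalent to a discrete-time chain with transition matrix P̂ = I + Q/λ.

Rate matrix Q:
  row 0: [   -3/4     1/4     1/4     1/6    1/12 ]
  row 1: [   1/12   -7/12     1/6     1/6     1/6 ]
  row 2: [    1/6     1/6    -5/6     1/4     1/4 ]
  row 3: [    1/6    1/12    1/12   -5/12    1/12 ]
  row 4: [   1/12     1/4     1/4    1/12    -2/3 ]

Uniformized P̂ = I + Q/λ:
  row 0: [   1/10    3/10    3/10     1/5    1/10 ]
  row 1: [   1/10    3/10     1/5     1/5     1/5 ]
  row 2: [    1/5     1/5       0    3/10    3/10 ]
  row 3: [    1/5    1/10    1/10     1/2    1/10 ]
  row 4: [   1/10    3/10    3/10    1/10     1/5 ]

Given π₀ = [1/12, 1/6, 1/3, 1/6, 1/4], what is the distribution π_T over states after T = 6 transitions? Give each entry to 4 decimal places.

t=0: π = [0.0833, 0.1667, 0.3333, 0.1667, 0.2500]
t=1: π = [0.1500, 0.2333, 0.1500, 0.2583, 0.2083]
t=2: π = [0.1408, 0.2333, 0.1800, 0.2717, 0.1742]
t=3: π = [0.1452, 0.2277, 0.1683, 0.2821, 0.1768]
t=4: π = [0.1450, 0.2268, 0.1703, 0.2838, 0.1741]
t=5: π = [0.1454, 0.2262, 0.1695, 0.2848, 0.1741]
t=6: π = [0.1454, 0.2261, 0.1696, 0.2850, 0.1739]

π = [0.1454, 0.2261, 0.1696, 0.2850, 0.1739]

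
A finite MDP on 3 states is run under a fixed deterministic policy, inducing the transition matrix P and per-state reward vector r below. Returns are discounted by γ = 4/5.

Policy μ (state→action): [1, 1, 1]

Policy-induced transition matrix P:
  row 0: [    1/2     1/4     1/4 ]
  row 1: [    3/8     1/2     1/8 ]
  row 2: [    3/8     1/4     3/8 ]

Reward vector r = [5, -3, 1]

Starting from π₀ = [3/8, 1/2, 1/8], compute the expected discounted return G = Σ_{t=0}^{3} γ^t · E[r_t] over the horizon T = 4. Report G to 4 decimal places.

G = 3.0065

t=0: π = [0.3750, 0.5000, 0.1250], E[r] = 0.5000, γ^t·E[r] = 0.500000, running G = 0.500000
t=1: π = [0.4219, 0.3750, 0.2031], E[r] = 1.1875, γ^t·E[r] = 0.950000, running G = 1.450000
t=2: π = [0.4277, 0.3438, 0.2285], E[r] = 1.3359, γ^t·E[r] = 0.855000, running G = 2.305000
t=3: π = [0.4285, 0.3359, 0.2356], E[r] = 1.3701, γ^t·E[r] = 0.701500, running G = 3.006500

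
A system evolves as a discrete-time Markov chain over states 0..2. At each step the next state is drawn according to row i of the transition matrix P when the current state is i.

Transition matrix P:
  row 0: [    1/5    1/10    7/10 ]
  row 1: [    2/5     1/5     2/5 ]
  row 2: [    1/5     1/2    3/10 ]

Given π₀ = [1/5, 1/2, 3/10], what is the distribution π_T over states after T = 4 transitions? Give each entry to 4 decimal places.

π = [0.2617, 0.3035, 0.4348]

t=0: π = [0.2000, 0.5000, 0.3000]
t=1: π = [0.3000, 0.2700, 0.4300]
t=2: π = [0.2540, 0.2990, 0.4470]
t=3: π = [0.2598, 0.3087, 0.4315]
t=4: π = [0.2617, 0.3035, 0.4348]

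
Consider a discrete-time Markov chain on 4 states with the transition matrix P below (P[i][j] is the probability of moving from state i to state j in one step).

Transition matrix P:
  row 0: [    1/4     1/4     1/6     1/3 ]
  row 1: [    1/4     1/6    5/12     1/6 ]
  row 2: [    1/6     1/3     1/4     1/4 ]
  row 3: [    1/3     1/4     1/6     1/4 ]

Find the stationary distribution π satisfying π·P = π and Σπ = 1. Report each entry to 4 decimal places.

Balance equations π_j = Σ_i π_i·P[i][j]:
  π_0 = 1/4·π_0 + 1/4·π_1 + 1/6·π_2 + 1/3·π_3
  π_1 = 1/4·π_0 + 1/6·π_1 + 1/3·π_2 + 1/4·π_3
  π_2 = 1/6·π_0 + 5/12·π_1 + 1/4·π_2 + 1/6·π_3
  normalize: π_0 + π_1 + π_2 + π_3 = 1
Solving the linear system gives exactly π = [1/4, 1/4, 1/4, 1/4].

π = [0.2500, 0.2500, 0.2500, 0.2500]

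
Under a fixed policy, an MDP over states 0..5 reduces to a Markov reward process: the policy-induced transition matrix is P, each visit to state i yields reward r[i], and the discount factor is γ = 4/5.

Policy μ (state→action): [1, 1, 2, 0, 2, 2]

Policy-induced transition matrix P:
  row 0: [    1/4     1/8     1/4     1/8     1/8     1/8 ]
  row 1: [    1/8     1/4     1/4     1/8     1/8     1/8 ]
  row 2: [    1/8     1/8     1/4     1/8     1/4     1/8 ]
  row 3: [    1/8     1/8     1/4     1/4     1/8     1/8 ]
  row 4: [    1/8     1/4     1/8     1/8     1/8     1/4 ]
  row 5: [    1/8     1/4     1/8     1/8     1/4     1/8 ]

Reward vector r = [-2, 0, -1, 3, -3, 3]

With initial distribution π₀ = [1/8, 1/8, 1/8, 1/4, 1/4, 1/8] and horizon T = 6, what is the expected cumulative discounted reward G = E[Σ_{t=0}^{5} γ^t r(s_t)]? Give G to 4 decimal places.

t=0: π = [0.1250, 0.1250, 0.1250, 0.2500, 0.2500, 0.1250], E[r] = 0.0000, γ^t·E[r] = 0.000000, running G = 0.000000
t=1: π = [0.1406, 0.1875, 0.2031, 0.1563, 0.1563, 0.1563], E[r] = -0.0156, γ^t·E[r] = -0.012500, running G = -0.012500
t=2: π = [0.1426, 0.1875, 0.2109, 0.1445, 0.1699, 0.1445], E[r] = -0.1387, γ^t·E[r] = -0.088750, running G = -0.101250
t=3: π = [0.1428, 0.1877, 0.2107, 0.1431, 0.1694, 0.1462], E[r] = -0.1367, γ^t·E[r] = -0.070000, running G = -0.171250
t=4: π = [0.1429, 0.1879, 0.2105, 0.1429, 0.1696, 0.1462], E[r] = -0.1379, γ^t·E[r] = -0.056488, running G = -0.227738
t=5: π = [0.1429, 0.1880, 0.2105, 0.1429, 0.1696, 0.1462], E[r] = -0.1378, γ^t·E[r] = -0.045161, running G = -0.272899

G = -0.2729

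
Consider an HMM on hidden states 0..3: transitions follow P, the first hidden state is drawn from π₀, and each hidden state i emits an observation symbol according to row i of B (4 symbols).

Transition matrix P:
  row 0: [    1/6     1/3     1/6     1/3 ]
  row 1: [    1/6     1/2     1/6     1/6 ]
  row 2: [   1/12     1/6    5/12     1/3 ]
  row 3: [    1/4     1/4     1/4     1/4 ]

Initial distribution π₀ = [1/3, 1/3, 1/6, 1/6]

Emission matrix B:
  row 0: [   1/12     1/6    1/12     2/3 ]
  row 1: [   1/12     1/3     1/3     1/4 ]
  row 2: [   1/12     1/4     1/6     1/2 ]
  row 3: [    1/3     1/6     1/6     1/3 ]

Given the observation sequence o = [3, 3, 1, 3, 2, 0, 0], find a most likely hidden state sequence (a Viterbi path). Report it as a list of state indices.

path = [0, 1, 1, 1, 1, 3, 3]

t=0: δ = [2.222e-01, 8.333e-02, 8.333e-02, 5.556e-02]  (obs o_0=3)
t=1: δ = [2.469e-02, 1.852e-02, 1.852e-02, 2.469e-02]  ψ = [0, 0, 0, 0]  (obs o_1=3)
t=2: δ = [1.029e-03, 3.086e-03, 1.929e-03, 1.372e-03]  ψ = [3, 1, 2, 0]  (obs o_2=1)
t=3: δ = [3.429e-04, 3.858e-04, 4.019e-04, 2.143e-04]  ψ = [1, 1, 2, 2]  (obs o_3=3)
t=4: δ = [5.358e-06, 6.430e-05, 2.791e-05, 2.233e-05]  ψ = [1, 1, 2, 2]  (obs o_4=2)
t=5: δ = [8.931e-07, 2.679e-06, 9.690e-07, 3.572e-06]  ψ = [1, 1, 2, 1]  (obs o_5=0)
t=6: δ = [7.442e-08, 1.116e-07, 7.442e-08, 2.977e-07]  ψ = [3, 1, 3, 3]  (obs o_6=0)
backtrack: best end state = 3; path = [0, 1, 1, 1, 1, 3, 3]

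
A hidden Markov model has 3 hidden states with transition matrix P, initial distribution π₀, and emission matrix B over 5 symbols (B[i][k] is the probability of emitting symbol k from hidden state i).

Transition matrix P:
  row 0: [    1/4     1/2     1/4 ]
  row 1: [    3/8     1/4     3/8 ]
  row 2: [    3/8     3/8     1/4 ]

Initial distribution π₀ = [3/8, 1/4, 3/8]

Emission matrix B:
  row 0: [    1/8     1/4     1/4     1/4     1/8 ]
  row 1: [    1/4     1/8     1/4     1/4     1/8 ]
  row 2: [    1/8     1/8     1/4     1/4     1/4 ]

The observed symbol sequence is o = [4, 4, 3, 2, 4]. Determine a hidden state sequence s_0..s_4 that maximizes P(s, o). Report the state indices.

path = [2, 2, 0, 1, 2]

t=0: δ = [4.688e-02, 3.125e-02, 9.375e-02]  (obs o_0=4)
t=1: δ = [4.395e-03, 4.395e-03, 5.859e-03]  ψ = [2, 2, 2]  (obs o_1=4)
t=2: δ = [5.493e-04, 5.493e-04, 4.120e-04]  ψ = [2, 0, 1]  (obs o_2=3)
t=3: δ = [5.150e-05, 6.866e-05, 5.150e-05]  ψ = [1, 0, 1]  (obs o_3=2)
t=4: δ = [3.219e-06, 3.219e-06, 6.437e-06]  ψ = [1, 0, 1]  (obs o_4=4)
backtrack: best end state = 2; path = [2, 2, 0, 1, 2]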